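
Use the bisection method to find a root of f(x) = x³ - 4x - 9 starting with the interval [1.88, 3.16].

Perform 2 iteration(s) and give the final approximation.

f(x) = x³ - 4x - 9
Initial interval: [1.88, 3.16]

Iteration 1:
  c_1 = (1.880000 + 3.160000)/2 = 2.520000
  f(c_1) = f(2.520000) = -3.076992
  f(a) × f(c) ≥ 0, new interval: [2.520000, 3.160000]
Iteration 2:
  c_2 = (2.520000 + 3.160000)/2 = 2.840000
  f(c_2) = f(2.840000) = 2.546304
  f(a) × f(c) < 0, new interval: [2.520000, 2.840000]

After 2 iteration(s), the approximation is c_2 = 2.840000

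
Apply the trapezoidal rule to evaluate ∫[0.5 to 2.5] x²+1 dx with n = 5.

f(x) = x²+1
a = 0.5, b = 2.5, n = 5
h = (b - a)/n = 0.400000

Trapezoidal rule: (h/2)[f(x₀) + 2f(x₁) + 2f(x₂) + ... + f(xₙ)]

x_0 = 0.5000, f(x_0) = 1.250000, coefficient = 1
x_1 = 0.9000, f(x_1) = 1.810000, coefficient = 2
x_2 = 1.3000, f(x_2) = 2.690000, coefficient = 2
x_3 = 1.7000, f(x_3) = 3.890000, coefficient = 2
x_4 = 2.1000, f(x_4) = 5.410000, coefficient = 2
x_5 = 2.5000, f(x_5) = 7.250000, coefficient = 1

I ≈ (0.400000/2) × 36.100000 = 7.220000
Exact value: 7.166667
Error: 0.053333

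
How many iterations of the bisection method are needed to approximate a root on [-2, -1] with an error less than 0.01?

We need (b-a)/2^n ≤ 0.01
(-1 - (-2))/2^n ≤ 0.01
1/2^n ≤ 0.01
2^n ≥ 100
n ≥ log₂(100) = 6.64
n ≥ 7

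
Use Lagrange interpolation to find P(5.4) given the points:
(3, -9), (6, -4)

Lagrange interpolation formula:
P(x) = Σ yᵢ × Lᵢ(x)
where Lᵢ(x) = Π_{j≠i} (x - xⱼ)/(xᵢ - xⱼ)

L_0(5.4) = (5.4 - 6)/(3 - 6) = 0.200000
L_1(5.4) = (5.4 - 3)/(6 - 3) = 0.800000

P(5.4) = (-9)×L_0(5.4) + (-4)×L_1(5.4)
P(5.4) = -5.000000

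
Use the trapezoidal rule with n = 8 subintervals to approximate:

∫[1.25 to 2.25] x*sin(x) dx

f(x) = x*sin(x)
a = 1.25, b = 2.25, n = 8
h = (b - a)/n = 0.125000

Trapezoidal rule: (h/2)[f(x₀) + 2f(x₁) + 2f(x₂) + ... + f(xₙ)]

x_0 = 1.2500, f(x_0) = 1.186231, coefficient = 1
x_1 = 1.3750, f(x_1) = 1.348728, coefficient = 2
x_2 = 1.5000, f(x_2) = 1.496242, coefficient = 2
x_3 = 1.6250, f(x_3) = 1.622613, coefficient = 2
x_4 = 1.7500, f(x_4) = 1.721975, coefficient = 2
x_5 = 1.8750, f(x_5) = 1.788911, coefficient = 2
x_6 = 2.0000, f(x_6) = 1.818595, coefficient = 2
x_7 = 2.1250, f(x_7) = 1.806930, coefficient = 2
x_8 = 2.2500, f(x_8) = 1.750665, coefficient = 1

I ≈ (0.125000/2) × 26.144884 = 1.634055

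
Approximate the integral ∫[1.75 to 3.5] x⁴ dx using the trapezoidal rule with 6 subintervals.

f(x) = x⁴
a = 1.75, b = 3.5, n = 6
h = (b - a)/n = 0.291667

Trapezoidal rule: (h/2)[f(x₀) + 2f(x₁) + 2f(x₂) + ... + f(xₙ)]

x_0 = 1.7500, f(x_0) = 9.378906, coefficient = 1
x_1 = 2.0417, f(x_1) = 17.375582, coefficient = 2
x_2 = 2.3333, f(x_2) = 29.641975, coefficient = 2
x_3 = 2.6250, f(x_3) = 47.480713, coefficient = 2
x_4 = 2.9167, f(x_4) = 72.368104, coefficient = 2
x_5 = 3.2083, f(x_5) = 105.954141, coefficient = 2
x_6 = 3.5000, f(x_6) = 150.062500, coefficient = 1

I ≈ (0.291667/2) × 705.082435 = 102.824522
Exact value: 101.761133
Error: 1.063389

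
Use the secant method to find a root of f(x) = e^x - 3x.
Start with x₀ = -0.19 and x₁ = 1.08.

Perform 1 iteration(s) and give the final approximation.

f(x) = e^x - 3x
x₀ = -0.19, x₁ = 1.08

Secant formula: x_{n+1} = x_n - f(x_n)(x_n - x_{n-1})/(f(x_n) - f(x_{n-1}))

Iteration 1:
  f(-0.190000) = 1.396959
  f(1.080000) = -0.295320
  x_2 = 1.080000 - (-0.295320)×(1.080000 - (-0.190000))/(-0.295320 - 1.396959)
       = 0.858372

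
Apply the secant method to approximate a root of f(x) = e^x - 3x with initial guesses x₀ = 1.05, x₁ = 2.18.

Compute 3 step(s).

f(x) = e^x - 3x
x₀ = 1.05, x₁ = 2.18

Secant formula: x_{n+1} = x_n - f(x_n)(x_n - x_{n-1})/(f(x_n) - f(x_{n-1}))

Iteration 1:
  f(1.050000) = -0.292349
  f(2.180000) = 2.306306
  x_2 = 2.180000 - 2.306306×(2.180000 - 1.050000)/(2.306306 - (-0.292349))
       = 1.177125
Iteration 2:
  f(2.180000) = 2.306306
  f(1.177125) = -0.286344
  x_3 = 1.177125 - (-0.286344)×(1.177125 - 2.180000)/(-0.286344 - 2.306306)
       = 1.287887
Iteration 3:
  f(1.177125) = -0.286344
  f(1.287887) = -0.238542
  x_4 = 1.287887 - (-0.238542)×(1.287887 - 1.177125)/(-0.238542 - (-0.286344))
       = 1.840622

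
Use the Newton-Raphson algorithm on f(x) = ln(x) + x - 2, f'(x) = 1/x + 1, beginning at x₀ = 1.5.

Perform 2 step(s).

f(x) = ln(x) + x - 2
f'(x) = 1/x + 1
x₀ = 1.5

Newton-Raphson formula: x_{n+1} = x_n - f(x_n)/f'(x_n)

Iteration 1:
  f(1.500000) = -0.094535
  f'(1.500000) = 1.666667
  x_1 = 1.500000 - (-0.094535)/1.666667 = 1.556721
Iteration 2:
  f(1.556721) = -0.000697
  f'(1.556721) = 1.642376
  x_2 = 1.556721 - (-0.000697)/1.642376 = 1.557146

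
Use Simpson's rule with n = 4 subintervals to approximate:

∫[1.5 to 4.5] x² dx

f(x) = x²
a = 1.5, b = 4.5, n = 4
h = (b - a)/n = 0.750000

Simpson's rule: (h/3)[f(x₀) + 4f(x₁) + 2f(x₂) + ... + f(xₙ)]

x_0 = 1.5000, f(x_0) = 2.250000, coefficient = 1
x_1 = 2.2500, f(x_1) = 5.062500, coefficient = 4
x_2 = 3.0000, f(x_2) = 9.000000, coefficient = 2
x_3 = 3.7500, f(x_3) = 14.062500, coefficient = 4
x_4 = 4.5000, f(x_4) = 20.250000, coefficient = 1

I ≈ (0.750000/3) × 117.000000 = 29.250000
Exact value: 29.250000
Error: 0.000000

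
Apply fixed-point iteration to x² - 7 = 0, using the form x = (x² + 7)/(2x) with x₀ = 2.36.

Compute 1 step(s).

Equation: x² - 7 = 0
Fixed-point form: x = (x² + 7)/(2x)
x₀ = 2.36

x_1 = g(2.360000) = 2.663051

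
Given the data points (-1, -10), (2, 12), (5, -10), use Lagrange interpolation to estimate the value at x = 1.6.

Lagrange interpolation formula:
P(x) = Σ yᵢ × Lᵢ(x)
where Lᵢ(x) = Π_{j≠i} (x - xⱼ)/(xᵢ - xⱼ)

L_0(1.6) = (1.6 - 2)/(-1 - 2) × (1.6 - 5)/(-1 - 5) = 0.075556
L_1(1.6) = (1.6 - (-1))/(2 - (-1)) × (1.6 - 5)/(2 - 5) = 0.982222
L_2(1.6) = (1.6 - (-1))/(5 - (-1)) × (1.6 - 2)/(5 - 2) = -0.057778

P(1.6) = (-10)×L_0(1.6) + 12×L_1(1.6) + (-10)×L_2(1.6)
P(1.6) = 11.608889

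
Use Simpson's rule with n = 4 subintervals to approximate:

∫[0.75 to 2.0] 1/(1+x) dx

f(x) = 1/(1+x)
a = 0.75, b = 2.0, n = 4
h = (b - a)/n = 0.312500

Simpson's rule: (h/3)[f(x₀) + 4f(x₁) + 2f(x₂) + ... + f(xₙ)]

x_0 = 0.7500, f(x_0) = 0.571429, coefficient = 1
x_1 = 1.0625, f(x_1) = 0.484848, coefficient = 4
x_2 = 1.3750, f(x_2) = 0.421053, coefficient = 2
x_3 = 1.6875, f(x_3) = 0.372093, coefficient = 4
x_4 = 2.0000, f(x_4) = 0.333333, coefficient = 1

I ≈ (0.312500/3) × 5.174633 = 0.539024
Exact value: 0.538997
Error: 0.000028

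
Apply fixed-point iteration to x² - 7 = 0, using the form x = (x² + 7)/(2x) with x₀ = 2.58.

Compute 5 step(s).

Equation: x² - 7 = 0
Fixed-point form: x = (x² + 7)/(2x)
x₀ = 2.58

x_1 = g(2.580000) = 2.646589
x_2 = g(2.646589) = 2.645751
x_3 = g(2.645751) = 2.645751
x_4 = g(2.645751) = 2.645751
x_5 = g(2.645751) = 2.645751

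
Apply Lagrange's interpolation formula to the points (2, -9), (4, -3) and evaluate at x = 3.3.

Lagrange interpolation formula:
P(x) = Σ yᵢ × Lᵢ(x)
where Lᵢ(x) = Π_{j≠i} (x - xⱼ)/(xᵢ - xⱼ)

L_0(3.3) = (3.3 - 4)/(2 - 4) = 0.350000
L_1(3.3) = (3.3 - 2)/(4 - 2) = 0.650000

P(3.3) = (-9)×L_0(3.3) + (-3)×L_1(3.3)
P(3.3) = -5.100000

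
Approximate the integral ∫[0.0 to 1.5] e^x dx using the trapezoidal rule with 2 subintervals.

f(x) = e^x
a = 0.0, b = 1.5, n = 2
h = (b - a)/n = 0.750000

Trapezoidal rule: (h/2)[f(x₀) + 2f(x₁) + 2f(x₂) + ... + f(xₙ)]

x_0 = 0.0000, f(x_0) = 1.000000, coefficient = 1
x_1 = 0.7500, f(x_1) = 2.117000, coefficient = 2
x_2 = 1.5000, f(x_2) = 4.481689, coefficient = 1

I ≈ (0.750000/2) × 9.715689 = 3.643383
Exact value: 3.481689
Error: 0.161694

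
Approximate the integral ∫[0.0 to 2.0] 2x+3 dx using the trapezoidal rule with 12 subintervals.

f(x) = 2x+3
a = 0.0, b = 2.0, n = 12
h = (b - a)/n = 0.166667

Trapezoidal rule: (h/2)[f(x₀) + 2f(x₁) + 2f(x₂) + ... + f(xₙ)]

x_0 = 0.0000, f(x_0) = 3.000000, coefficient = 1
x_1 = 0.1667, f(x_1) = 3.333333, coefficient = 2
x_2 = 0.3333, f(x_2) = 3.666667, coefficient = 2
x_3 = 0.5000, f(x_3) = 4.000000, coefficient = 2
x_4 = 0.6667, f(x_4) = 4.333333, coefficient = 2
x_5 = 0.8333, f(x_5) = 4.666667, coefficient = 2
x_6 = 1.0000, f(x_6) = 5.000000, coefficient = 2
x_7 = 1.1667, f(x_7) = 5.333333, coefficient = 2
x_8 = 1.3333, f(x_8) = 5.666667, coefficient = 2
x_9 = 1.5000, f(x_9) = 6.000000, coefficient = 2
x_10 = 1.6667, f(x_10) = 6.333333, coefficient = 2
x_11 = 1.8333, f(x_11) = 6.666667, coefficient = 2
x_12 = 2.0000, f(x_12) = 7.000000, coefficient = 1

I ≈ (0.166667/2) × 120.000000 = 10.000000
Exact value: 10.000000
Error: 0.000000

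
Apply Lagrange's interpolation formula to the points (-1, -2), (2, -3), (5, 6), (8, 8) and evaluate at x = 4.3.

Lagrange interpolation formula:
P(x) = Σ yᵢ × Lᵢ(x)
where Lᵢ(x) = Π_{j≠i} (x - xⱼ)/(xᵢ - xⱼ)

L_0(4.3) = (4.3 - 2)/(-1 - 2) × (4.3 - 5)/(-1 - 5) × (4.3 - 8)/(-1 - 8) = -0.036772
L_1(4.3) = (4.3 - (-1))/(2 - (-1)) × (4.3 - 5)/(2 - 5) × (4.3 - 8)/(2 - 8) = 0.254204
L_2(4.3) = (4.3 - (-1))/(5 - (-1)) × (4.3 - 2)/(5 - 2) × (4.3 - 8)/(5 - 8) = 0.835241
L_3(4.3) = (4.3 - (-1))/(8 - (-1)) × (4.3 - 2)/(8 - 2) × (4.3 - 5)/(8 - 5) = -0.052673

P(4.3) = (-2)×L_0(4.3) + (-3)×L_1(4.3) + 6×L_2(4.3) + 8×L_3(4.3)
P(4.3) = 3.900994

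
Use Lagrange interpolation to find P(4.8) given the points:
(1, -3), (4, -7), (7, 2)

Lagrange interpolation formula:
P(x) = Σ yᵢ × Lᵢ(x)
where Lᵢ(x) = Π_{j≠i} (x - xⱼ)/(xᵢ - xⱼ)

L_0(4.8) = (4.8 - 4)/(1 - 4) × (4.8 - 7)/(1 - 7) = -0.097778
L_1(4.8) = (4.8 - 1)/(4 - 1) × (4.8 - 7)/(4 - 7) = 0.928889
L_2(4.8) = (4.8 - 1)/(7 - 1) × (4.8 - 4)/(7 - 4) = 0.168889

P(4.8) = (-3)×L_0(4.8) + (-7)×L_1(4.8) + 2×L_2(4.8)
P(4.8) = -5.871111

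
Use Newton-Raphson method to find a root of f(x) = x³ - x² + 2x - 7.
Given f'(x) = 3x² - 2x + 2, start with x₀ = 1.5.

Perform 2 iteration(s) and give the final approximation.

f(x) = x³ - x² + 2x - 7
f'(x) = 3x² - 2x + 2
x₀ = 1.5

Newton-Raphson formula: x_{n+1} = x_n - f(x_n)/f'(x_n)

Iteration 1:
  f(1.500000) = -2.875000
  f'(1.500000) = 5.750000
  x_1 = 1.500000 - (-2.875000)/5.750000 = 2.000000
Iteration 2:
  f(2.000000) = 1.000000
  f'(2.000000) = 10.000000
  x_2 = 2.000000 - 1.000000/10.000000 = 1.900000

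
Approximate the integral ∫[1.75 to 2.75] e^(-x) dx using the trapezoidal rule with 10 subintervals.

f(x) = e^(-x)
a = 1.75, b = 2.75, n = 10
h = (b - a)/n = 0.100000

Trapezoidal rule: (h/2)[f(x₀) + 2f(x₁) + 2f(x₂) + ... + f(xₙ)]

x_0 = 1.7500, f(x_0) = 0.173774, coefficient = 1
x_1 = 1.8500, f(x_1) = 0.157237, coefficient = 2
x_2 = 1.9500, f(x_2) = 0.142274, coefficient = 2
x_3 = 2.0500, f(x_3) = 0.128735, coefficient = 2
x_4 = 2.1500, f(x_4) = 0.116484, coefficient = 2
x_5 = 2.2500, f(x_5) = 0.105399, coefficient = 2
x_6 = 2.3500, f(x_6) = 0.095369, coefficient = 2
x_7 = 2.4500, f(x_7) = 0.086294, coefficient = 2
x_8 = 2.5500, f(x_8) = 0.078082, coefficient = 2
x_9 = 2.6500, f(x_9) = 0.070651, coefficient = 2
x_10 = 2.7500, f(x_10) = 0.063928, coefficient = 1

I ≈ (0.100000/2) × 2.198752 = 0.109938
Exact value: 0.109846
Error: 0.000092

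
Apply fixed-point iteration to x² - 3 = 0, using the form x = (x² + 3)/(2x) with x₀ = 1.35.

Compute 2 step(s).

Equation: x² - 3 = 0
Fixed-point form: x = (x² + 3)/(2x)
x₀ = 1.35

x_1 = g(1.350000) = 1.786111
x_2 = g(1.786111) = 1.732869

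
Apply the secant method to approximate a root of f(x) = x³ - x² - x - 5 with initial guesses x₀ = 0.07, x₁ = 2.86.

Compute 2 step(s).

f(x) = x³ - x² - x - 5
x₀ = 0.07, x₁ = 2.86

Secant formula: x_{n+1} = x_n - f(x_n)(x_n - x_{n-1})/(f(x_n) - f(x_{n-1}))

Iteration 1:
  f(0.070000) = -5.074557
  f(2.860000) = 7.354056
  x_2 = 2.860000 - 7.354056×(2.860000 - 0.070000)/(7.354056 - (-5.074557))
       = 1.209147
Iteration 2:
  f(2.860000) = 7.354056
  f(1.209147) = -5.903367
  x_3 = 1.209147 - (-5.903367)×(1.209147 - 2.860000)/(-5.903367 - 7.354056)
       = 1.944251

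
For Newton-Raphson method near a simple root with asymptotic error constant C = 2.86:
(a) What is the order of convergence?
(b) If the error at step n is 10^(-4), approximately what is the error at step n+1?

(a) Newton-Raphson has quadratic (order 2) convergence near simple roots.
    This means |e_{n+1}| ≈ C|e_n|².

(b) With |e_n| = 10^(-4) and C = 2.86:
    |e_{n+1}| ≈ 2.86 × (10^(-4))² = 2.86 × 10^(-8)

(a) 2 (quadratic); (b) |e_{n+1}| ≈ 2.860e-08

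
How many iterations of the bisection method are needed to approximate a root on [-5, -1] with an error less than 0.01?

We need (b-a)/2^n ≤ 0.01
(-1 - (-5))/2^n ≤ 0.01
4/2^n ≤ 0.01
2^n ≥ 400
n ≥ log₂(400) = 8.64
n ≥ 9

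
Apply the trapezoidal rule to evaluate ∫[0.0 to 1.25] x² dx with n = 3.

f(x) = x²
a = 0.0, b = 1.25, n = 3
h = (b - a)/n = 0.416667

Trapezoidal rule: (h/2)[f(x₀) + 2f(x₁) + 2f(x₂) + ... + f(xₙ)]

x_0 = 0.0000, f(x_0) = 0.000000, coefficient = 1
x_1 = 0.4167, f(x_1) = 0.173611, coefficient = 2
x_2 = 0.8333, f(x_2) = 0.694444, coefficient = 2
x_3 = 1.2500, f(x_3) = 1.562500, coefficient = 1

I ≈ (0.416667/2) × 3.298611 = 0.687211
Exact value: 0.651042
Error: 0.036169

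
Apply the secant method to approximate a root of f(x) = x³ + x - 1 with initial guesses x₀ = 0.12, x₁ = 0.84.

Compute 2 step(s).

f(x) = x³ + x - 1
x₀ = 0.12, x₁ = 0.84

Secant formula: x_{n+1} = x_n - f(x_n)(x_n - x_{n-1})/(f(x_n) - f(x_{n-1}))

Iteration 1:
  f(0.120000) = -0.878272
  f(0.840000) = 0.432704
  x_2 = 0.840000 - 0.432704×(0.840000 - 0.120000)/(0.432704 - (-0.878272))
       = 0.602355
Iteration 2:
  f(0.840000) = 0.432704
  f(0.602355) = -0.179092
  x_3 = 0.602355 - (-0.179092)×(0.602355 - 0.840000)/(-0.179092 - 0.432704)
       = 0.671921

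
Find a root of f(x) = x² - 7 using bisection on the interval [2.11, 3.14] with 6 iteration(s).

f(x) = x² - 7
Initial interval: [2.11, 3.14]

Iteration 1:
  c_1 = (2.110000 + 3.140000)/2 = 2.625000
  f(c_1) = f(2.625000) = -0.109375
  f(a) × f(c) ≥ 0, new interval: [2.625000, 3.140000]
Iteration 2:
  c_2 = (2.625000 + 3.140000)/2 = 2.882500
  f(c_2) = f(2.882500) = 1.308806
  f(a) × f(c) < 0, new interval: [2.625000, 2.882500]
Iteration 3:
  c_3 = (2.625000 + 2.882500)/2 = 2.753750
  f(c_3) = f(2.753750) = 0.583139
  f(a) × f(c) < 0, new interval: [2.625000, 2.753750]
Iteration 4:
  c_4 = (2.625000 + 2.753750)/2 = 2.689375
  f(c_4) = f(2.689375) = 0.232738
  f(a) × f(c) < 0, new interval: [2.625000, 2.689375]
Iteration 5:
  c_5 = (2.625000 + 2.689375)/2 = 2.657188
  f(c_5) = f(2.657188) = 0.060645
  f(a) × f(c) < 0, new interval: [2.625000, 2.657188]
Iteration 6:
  c_6 = (2.625000 + 2.657188)/2 = 2.641094
  f(c_6) = f(2.641094) = -0.024624
  f(a) × f(c) ≥ 0, new interval: [2.641094, 2.657188]

After 6 iteration(s), the approximation is c_6 = 2.641094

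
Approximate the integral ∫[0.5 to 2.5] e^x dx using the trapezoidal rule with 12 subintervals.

f(x) = e^x
a = 0.5, b = 2.5, n = 12
h = (b - a)/n = 0.166667

Trapezoidal rule: (h/2)[f(x₀) + 2f(x₁) + 2f(x₂) + ... + f(xₙ)]

x_0 = 0.5000, f(x_0) = 1.648721, coefficient = 1
x_1 = 0.6667, f(x_1) = 1.947734, coefficient = 2
x_2 = 0.8333, f(x_2) = 2.300976, coefficient = 2
x_3 = 1.0000, f(x_3) = 2.718282, coefficient = 2
x_4 = 1.1667, f(x_4) = 3.211271, coefficient = 2
x_5 = 1.3333, f(x_5) = 3.793668, coefficient = 2
x_6 = 1.5000, f(x_6) = 4.481689, coefficient = 2
x_7 = 1.6667, f(x_7) = 5.294490, coefficient = 2
x_8 = 1.8333, f(x_8) = 6.254701, coefficient = 2
x_9 = 2.0000, f(x_9) = 7.389056, coefficient = 2
x_10 = 2.1667, f(x_10) = 8.729138, coefficient = 2
x_11 = 2.3333, f(x_11) = 10.312259, coefficient = 2
x_12 = 2.5000, f(x_12) = 12.182494, coefficient = 1

I ≈ (0.166667/2) × 126.697742 = 10.558145
Exact value: 10.533773
Error: 0.024372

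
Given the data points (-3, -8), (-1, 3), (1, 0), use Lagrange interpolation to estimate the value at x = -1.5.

Lagrange interpolation formula:
P(x) = Σ yᵢ × Lᵢ(x)
where Lᵢ(x) = Π_{j≠i} (x - xⱼ)/(xᵢ - xⱼ)

L_0(-1.5) = (-1.5 - (-1))/(-3 - (-1)) × (-1.5 - 1)/(-3 - 1) = 0.156250
L_1(-1.5) = (-1.5 - (-3))/(-1 - (-3)) × (-1.5 - 1)/(-1 - 1) = 0.937500
L_2(-1.5) = (-1.5 - (-3))/(1 - (-3)) × (-1.5 - (-1))/(1 - (-1)) = -0.093750

P(-1.5) = (-8)×L_0(-1.5) + 3×L_1(-1.5) + 0×L_2(-1.5)
P(-1.5) = 1.562500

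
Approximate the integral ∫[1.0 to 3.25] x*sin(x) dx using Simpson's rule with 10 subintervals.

f(x) = x*sin(x)
a = 1.0, b = 3.25, n = 10
h = (b - a)/n = 0.225000

Simpson's rule: (h/3)[f(x₀) + 4f(x₁) + 2f(x₂) + ... + f(xₙ)]

x_0 = 1.0000, f(x_0) = 0.841471, coefficient = 1
x_1 = 1.2250, f(x_1) = 1.152487, coefficient = 4
x_2 = 1.4500, f(x_2) = 1.439434, coefficient = 2
x_3 = 1.6750, f(x_3) = 1.665914, coefficient = 4
x_4 = 1.9000, f(x_4) = 1.797970, coefficient = 2
x_5 = 2.1250, f(x_5) = 1.806930, coefficient = 4
x_6 = 2.3500, f(x_6) = 1.671962, coefficient = 2
x_7 = 2.5750, f(x_7) = 1.382158, coefficient = 4
x_8 = 2.8000, f(x_8) = 0.937967, coefficient = 2
x_9 = 3.0250, f(x_9) = 0.351894, coefficient = 4
x_10 = 3.2500, f(x_10) = -0.351634, coefficient = 1

I ≈ (0.225000/3) × 37.622035 = 2.821653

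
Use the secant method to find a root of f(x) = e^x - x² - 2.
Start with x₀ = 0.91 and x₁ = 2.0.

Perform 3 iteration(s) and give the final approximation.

f(x) = e^x - x² - 2
x₀ = 0.91, x₁ = 2.0

Secant formula: x_{n+1} = x_n - f(x_n)(x_n - x_{n-1})/(f(x_n) - f(x_{n-1}))

Iteration 1:
  f(0.910000) = -0.343777
  f(2.000000) = 1.389056
  x_2 = 2.000000 - 1.389056×(2.000000 - 0.910000)/(1.389056 - (-0.343777))
       = 1.126245
Iteration 2:
  f(2.000000) = 1.389056
  f(1.126245) = -0.184373
  x_3 = 1.126245 - (-0.184373)×(1.126245 - 2.000000)/(-0.184373 - 1.389056)
       = 1.228631
Iteration 3:
  f(1.126245) = -0.184373
  f(1.228631) = -0.092985
  x_4 = 1.228631 - (-0.092985)×(1.228631 - 1.126245)/(-0.092985 - (-0.184373))
       = 1.332805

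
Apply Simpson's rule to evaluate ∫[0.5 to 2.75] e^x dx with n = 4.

f(x) = e^x
a = 0.5, b = 2.75, n = 4
h = (b - a)/n = 0.562500

Simpson's rule: (h/3)[f(x₀) + 4f(x₁) + 2f(x₂) + ... + f(xₙ)]

x_0 = 0.5000, f(x_0) = 1.648721, coefficient = 1
x_1 = 1.0625, f(x_1) = 2.893596, coefficient = 4
x_2 = 1.6250, f(x_2) = 5.078419, coefficient = 2
x_3 = 2.1875, f(x_3) = 8.912903, coefficient = 4
x_4 = 2.7500, f(x_4) = 15.642632, coefficient = 1

I ≈ (0.562500/3) × 74.674187 = 14.001410
Exact value: 13.993911
Error: 0.007499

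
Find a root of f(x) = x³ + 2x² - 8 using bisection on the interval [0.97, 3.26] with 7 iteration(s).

f(x) = x³ + 2x² - 8
Initial interval: [0.97, 3.26]

Iteration 1:
  c_1 = (0.970000 + 3.260000)/2 = 2.115000
  f(c_1) = f(2.115000) = 10.407321
  f(a) × f(c) < 0, new interval: [0.970000, 2.115000]
Iteration 2:
  c_2 = (0.970000 + 2.115000)/2 = 1.542500
  f(c_2) = f(1.542500) = 0.428692
  f(a) × f(c) < 0, new interval: [0.970000, 1.542500]
Iteration 3:
  c_3 = (0.970000 + 1.542500)/2 = 1.256250
  f(c_3) = f(1.256250) = -2.861103
  f(a) × f(c) ≥ 0, new interval: [1.256250, 1.542500]
Iteration 4:
  c_4 = (1.256250 + 1.542500)/2 = 1.399375
  f(c_4) = f(1.399375) = -1.343173
  f(a) × f(c) ≥ 0, new interval: [1.399375, 1.542500]
Iteration 5:
  c_5 = (1.399375 + 1.542500)/2 = 1.470938
  f(c_5) = f(1.470938) = -0.490081
  f(a) × f(c) ≥ 0, new interval: [1.470938, 1.542500]
Iteration 6:
  c_6 = (1.470938 + 1.542500)/2 = 1.506719
  f(c_6) = f(1.506719) = -0.039042
  f(a) × f(c) ≥ 0, new interval: [1.506719, 1.542500]
Iteration 7:
  c_7 = (1.506719 + 1.542500)/2 = 1.524609
  f(c_7) = f(1.524609) = 0.192721
  f(a) × f(c) < 0, new interval: [1.506719, 1.524609]

After 7 iteration(s), the approximation is c_7 = 1.524609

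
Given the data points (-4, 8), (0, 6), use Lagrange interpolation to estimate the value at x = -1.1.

Lagrange interpolation formula:
P(x) = Σ yᵢ × Lᵢ(x)
where Lᵢ(x) = Π_{j≠i} (x - xⱼ)/(xᵢ - xⱼ)

L_0(-1.1) = (-1.1 - 0)/(-4 - 0) = 0.275000
L_1(-1.1) = (-1.1 - (-4))/(0 - (-4)) = 0.725000

P(-1.1) = 8×L_0(-1.1) + 6×L_1(-1.1)
P(-1.1) = 6.550000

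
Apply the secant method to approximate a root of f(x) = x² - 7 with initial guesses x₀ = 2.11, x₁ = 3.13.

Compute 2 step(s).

f(x) = x² - 7
x₀ = 2.11, x₁ = 3.13

Secant formula: x_{n+1} = x_n - f(x_n)(x_n - x_{n-1})/(f(x_n) - f(x_{n-1}))

Iteration 1:
  f(2.110000) = -2.547900
  f(3.130000) = 2.796900
  x_2 = 3.130000 - 2.796900×(3.130000 - 2.110000)/(2.796900 - (-2.547900))
       = 2.596240
Iteration 2:
  f(3.130000) = 2.796900
  f(2.596240) = -0.259535
  x_3 = 2.596240 - (-0.259535)×(2.596240 - 3.130000)/(-0.259535 - 2.796900)
       = 2.641564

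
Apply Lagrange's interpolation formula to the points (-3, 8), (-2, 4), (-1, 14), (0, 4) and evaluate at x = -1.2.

Lagrange interpolation formula:
P(x) = Σ yᵢ × Lᵢ(x)
where Lᵢ(x) = Π_{j≠i} (x - xⱼ)/(xᵢ - xⱼ)

L_0(-1.2) = (-1.2 - (-2))/(-3 - (-2)) × (-1.2 - (-1))/(-3 - (-1)) × (-1.2 - 0)/(-3 - 0) = -0.032000
L_1(-1.2) = (-1.2 - (-3))/(-2 - (-3)) × (-1.2 - (-1))/(-2 - (-1)) × (-1.2 - 0)/(-2 - 0) = 0.216000
L_2(-1.2) = (-1.2 - (-3))/(-1 - (-3)) × (-1.2 - (-2))/(-1 - (-2)) × (-1.2 - 0)/(-1 - 0) = 0.864000
L_3(-1.2) = (-1.2 - (-3))/(0 - (-3)) × (-1.2 - (-2))/(0 - (-2)) × (-1.2 - (-1))/(0 - (-1)) = -0.048000

P(-1.2) = 8×L_0(-1.2) + 4×L_1(-1.2) + 14×L_2(-1.2) + 4×L_3(-1.2)
P(-1.2) = 12.512000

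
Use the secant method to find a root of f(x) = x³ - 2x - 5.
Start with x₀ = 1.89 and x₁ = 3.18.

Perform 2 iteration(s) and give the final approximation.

f(x) = x³ - 2x - 5
x₀ = 1.89, x₁ = 3.18

Secant formula: x_{n+1} = x_n - f(x_n)(x_n - x_{n-1})/(f(x_n) - f(x_{n-1}))

Iteration 1:
  f(1.890000) = -2.028731
  f(3.180000) = 20.797432
  x_2 = 3.180000 - 20.797432×(3.180000 - 1.890000)/(20.797432 - (-2.028731))
       = 2.004652
Iteration 2:
  f(3.180000) = 20.797432
  f(2.004652) = -0.953351
  x_3 = 2.004652 - (-0.953351)×(2.004652 - 3.180000)/(-0.953351 - 20.797432)
       = 2.056168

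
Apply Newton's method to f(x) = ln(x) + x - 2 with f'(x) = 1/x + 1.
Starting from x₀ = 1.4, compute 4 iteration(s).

f(x) = ln(x) + x - 2
f'(x) = 1/x + 1
x₀ = 1.4

Newton-Raphson formula: x_{n+1} = x_n - f(x_n)/f'(x_n)

Iteration 1:
  f(1.400000) = -0.263528
  f'(1.400000) = 1.714286
  x_1 = 1.400000 - (-0.263528)/1.714286 = 1.553725
Iteration 2:
  f(1.553725) = -0.005621
  f'(1.553725) = 1.643615
  x_2 = 1.553725 - (-0.005621)/1.643615 = 1.557144
Iteration 3:
  f(1.557144) = -0.000002
  f'(1.557144) = 1.642201
  x_3 = 1.557144 - (-0.000002)/1.642201 = 1.557146
Iteration 4:
  f(1.557146) = 0.000000
  f'(1.557146) = 1.642201
  x_4 = 1.557146 - 0.000000/1.642201 = 1.557146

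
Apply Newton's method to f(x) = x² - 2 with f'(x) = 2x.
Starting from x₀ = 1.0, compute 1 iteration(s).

f(x) = x² - 2
f'(x) = 2x
x₀ = 1.0

Newton-Raphson formula: x_{n+1} = x_n - f(x_n)/f'(x_n)

Iteration 1:
  f(1.000000) = -1.000000
  f'(1.000000) = 2.000000
  x_1 = 1.000000 - (-1.000000)/2.000000 = 1.500000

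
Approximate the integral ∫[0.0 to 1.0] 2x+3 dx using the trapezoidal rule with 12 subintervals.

f(x) = 2x+3
a = 0.0, b = 1.0, n = 12
h = (b - a)/n = 0.083333

Trapezoidal rule: (h/2)[f(x₀) + 2f(x₁) + 2f(x₂) + ... + f(xₙ)]

x_0 = 0.0000, f(x_0) = 3.000000, coefficient = 1
x_1 = 0.0833, f(x_1) = 3.166667, coefficient = 2
x_2 = 0.1667, f(x_2) = 3.333333, coefficient = 2
x_3 = 0.2500, f(x_3) = 3.500000, coefficient = 2
x_4 = 0.3333, f(x_4) = 3.666667, coefficient = 2
x_5 = 0.4167, f(x_5) = 3.833333, coefficient = 2
x_6 = 0.5000, f(x_6) = 4.000000, coefficient = 2
x_7 = 0.5833, f(x_7) = 4.166667, coefficient = 2
x_8 = 0.6667, f(x_8) = 4.333333, coefficient = 2
x_9 = 0.7500, f(x_9) = 4.500000, coefficient = 2
x_10 = 0.8333, f(x_10) = 4.666667, coefficient = 2
x_11 = 0.9167, f(x_11) = 4.833333, coefficient = 2
x_12 = 1.0000, f(x_12) = 5.000000, coefficient = 1

I ≈ (0.083333/2) × 96.000000 = 4.000000
Exact value: 4.000000
Error: 0.000000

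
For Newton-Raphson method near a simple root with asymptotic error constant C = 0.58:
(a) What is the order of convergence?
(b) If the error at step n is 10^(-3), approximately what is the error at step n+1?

(a) Newton-Raphson has quadratic (order 2) convergence near simple roots.
    This means |e_{n+1}| ≈ C|e_n|².

(b) With |e_n| = 10^(-3) and C = 0.58:
    |e_{n+1}| ≈ 0.58 × (10^(-3))² = 0.58 × 10^(-6)

(a) 2 (quadratic); (b) |e_{n+1}| ≈ 5.800e-07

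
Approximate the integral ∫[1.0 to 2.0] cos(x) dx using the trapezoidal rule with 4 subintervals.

f(x) = cos(x)
a = 1.0, b = 2.0, n = 4
h = (b - a)/n = 0.250000

Trapezoidal rule: (h/2)[f(x₀) + 2f(x₁) + 2f(x₂) + ... + f(xₙ)]

x_0 = 1.0000, f(x_0) = 0.540302, coefficient = 1
x_1 = 1.2500, f(x_1) = 0.315322, coefficient = 2
x_2 = 1.5000, f(x_2) = 0.070737, coefficient = 2
x_3 = 1.7500, f(x_3) = -0.178246, coefficient = 2
x_4 = 2.0000, f(x_4) = -0.416147, coefficient = 1

I ≈ (0.250000/2) × 0.539782 = 0.067473
Exact value: 0.067826
Error: 0.000354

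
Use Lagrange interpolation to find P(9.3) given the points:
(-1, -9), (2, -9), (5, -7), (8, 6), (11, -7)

Lagrange interpolation formula:
P(x) = Σ yᵢ × Lᵢ(x)
where Lᵢ(x) = Π_{j≠i} (x - xⱼ)/(xᵢ - xⱼ)

L_0(9.3) = (9.3 - 2)/(-1 - 2) × (9.3 - 5)/(-1 - 5) × (9.3 - 8)/(-1 - 8) × (9.3 - 11)/(-1 - 11) = -0.035685
L_1(9.3) = (9.3 - (-1))/(2 - (-1)) × (9.3 - 5)/(2 - 5) × (9.3 - 8)/(2 - 8) × (9.3 - 11)/(2 - 11) = 0.201401
L_2(9.3) = (9.3 - (-1))/(5 - (-1)) × (9.3 - 2)/(5 - 2) × (9.3 - 8)/(5 - 8) × (9.3 - 11)/(5 - 11) = -0.512870
L_3(9.3) = (9.3 - (-1))/(8 - (-1)) × (9.3 - 2)/(8 - 2) × (9.3 - 5)/(8 - 5) × (9.3 - 11)/(8 - 11) = 1.130944
L_4(9.3) = (9.3 - (-1))/(11 - (-1)) × (9.3 - 2)/(11 - 2) × (9.3 - 5)/(11 - 5) × (9.3 - 8)/(11 - 8) = 0.216210

P(9.3) = (-9)×L_0(9.3) + (-9)×L_1(9.3) + (-7)×L_2(9.3) + 6×L_3(9.3) + (-7)×L_4(9.3)
P(9.3) = 7.370843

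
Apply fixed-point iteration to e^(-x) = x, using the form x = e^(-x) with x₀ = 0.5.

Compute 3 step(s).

Equation: e^(-x) = x
Fixed-point form: x = e^(-x)
x₀ = 0.5

x_1 = g(0.500000) = 0.606531
x_2 = g(0.606531) = 0.545239
x_3 = g(0.545239) = 0.579703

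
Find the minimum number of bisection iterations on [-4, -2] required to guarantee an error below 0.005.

We need (b-a)/2^n ≤ 0.005
(-2 - (-4))/2^n ≤ 0.005
2/2^n ≤ 0.005
2^n ≥ 400
n ≥ log₂(400) = 8.64
n ≥ 9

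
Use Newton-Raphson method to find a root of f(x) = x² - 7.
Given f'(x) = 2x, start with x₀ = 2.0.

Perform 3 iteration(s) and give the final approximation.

f(x) = x² - 7
f'(x) = 2x
x₀ = 2.0

Newton-Raphson formula: x_{n+1} = x_n - f(x_n)/f'(x_n)

Iteration 1:
  f(2.000000) = -3.000000
  f'(2.000000) = 4.000000
  x_1 = 2.000000 - (-3.000000)/4.000000 = 2.750000
Iteration 2:
  f(2.750000) = 0.562500
  f'(2.750000) = 5.500000
  x_2 = 2.750000 - 0.562500/5.500000 = 2.647727
Iteration 3:
  f(2.647727) = 0.010460
  f'(2.647727) = 5.295455
  x_3 = 2.647727 - 0.010460/5.295455 = 2.645752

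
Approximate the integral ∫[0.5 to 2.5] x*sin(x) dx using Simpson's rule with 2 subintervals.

f(x) = x*sin(x)
a = 0.5, b = 2.5, n = 2
h = (b - a)/n = 1.000000

Simpson's rule: (h/3)[f(x₀) + 4f(x₁) + 2f(x₂) + ... + f(xₙ)]

x_0 = 0.5000, f(x_0) = 0.239713, coefficient = 1
x_1 = 1.5000, f(x_1) = 1.496242, coefficient = 4
x_2 = 2.5000, f(x_2) = 1.496180, coefficient = 1

I ≈ (1.000000/3) × 7.720863 = 2.573621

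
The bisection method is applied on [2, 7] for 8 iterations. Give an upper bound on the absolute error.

Bisection error bound: |error| ≤ (b-a)/2^n
|error| ≤ (7 - 2)/2^8 = 5/2^8
|error| ≤ 0.0195312500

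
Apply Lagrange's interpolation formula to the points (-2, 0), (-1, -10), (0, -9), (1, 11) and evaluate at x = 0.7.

Lagrange interpolation formula:
P(x) = Σ yᵢ × Lᵢ(x)
where Lᵢ(x) = Π_{j≠i} (x - xⱼ)/(xᵢ - xⱼ)

L_0(0.7) = (0.7 - (-1))/(-2 - (-1)) × (0.7 - 0)/(-2 - 0) × (0.7 - 1)/(-2 - 1) = 0.059500
L_1(0.7) = (0.7 - (-2))/(-1 - (-2)) × (0.7 - 0)/(-1 - 0) × (0.7 - 1)/(-1 - 1) = -0.283500
L_2(0.7) = (0.7 - (-2))/(0 - (-2)) × (0.7 - (-1))/(0 - (-1)) × (0.7 - 1)/(0 - 1) = 0.688500
L_3(0.7) = (0.7 - (-2))/(1 - (-2)) × (0.7 - (-1))/(1 - (-1)) × (0.7 - 0)/(1 - 0) = 0.535500

P(0.7) = 0×L_0(0.7) + (-10)×L_1(0.7) + (-9)×L_2(0.7) + 11×L_3(0.7)
P(0.7) = 2.529000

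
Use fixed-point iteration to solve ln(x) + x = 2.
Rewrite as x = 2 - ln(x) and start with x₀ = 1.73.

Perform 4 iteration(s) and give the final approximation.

Equation: ln(x) + x = 2
Fixed-point form: x = 2 - ln(x)
x₀ = 1.73

x_1 = g(1.730000) = 1.451879
x_2 = g(1.451879) = 1.627142
x_3 = g(1.627142) = 1.513175
x_4 = g(1.513175) = 1.585790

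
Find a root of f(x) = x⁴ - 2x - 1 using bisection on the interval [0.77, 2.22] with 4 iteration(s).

f(x) = x⁴ - 2x - 1
Initial interval: [0.77, 2.22]

Iteration 1:
  c_1 = (0.770000 + 2.220000)/2 = 1.495000
  f(c_1) = f(1.495000) = 1.005337
  f(a) × f(c) < 0, new interval: [0.770000, 1.495000]
Iteration 2:
  c_2 = (0.770000 + 1.495000)/2 = 1.132500
  f(c_2) = f(1.132500) = -1.620049
  f(a) × f(c) ≥ 0, new interval: [1.132500, 1.495000]
Iteration 3:
  c_3 = (1.132500 + 1.495000)/2 = 1.313750
  f(c_3) = f(1.313750) = -0.648634
  f(a) × f(c) ≥ 0, new interval: [1.313750, 1.495000]
Iteration 4:
  c_4 = (1.313750 + 1.495000)/2 = 1.404375
  f(c_4) = f(1.404375) = 0.081096
  f(a) × f(c) < 0, new interval: [1.313750, 1.404375]

After 4 iteration(s), the approximation is c_4 = 1.404375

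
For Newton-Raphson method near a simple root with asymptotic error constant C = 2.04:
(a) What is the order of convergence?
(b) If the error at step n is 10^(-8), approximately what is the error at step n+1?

(a) Newton-Raphson has quadratic (order 2) convergence near simple roots.
    This means |e_{n+1}| ≈ C|e_n|².

(b) With |e_n| = 10^(-8) and C = 2.04:
    |e_{n+1}| ≈ 2.04 × (10^(-8))² = 2.04 × 10^(-16)

(a) 2 (quadratic); (b) |e_{n+1}| ≈ 2.040e-16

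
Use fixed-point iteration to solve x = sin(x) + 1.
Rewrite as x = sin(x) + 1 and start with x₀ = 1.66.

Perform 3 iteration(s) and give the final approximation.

Equation: x = sin(x) + 1
Fixed-point form: x = sin(x) + 1
x₀ = 1.66

x_1 = g(1.660000) = 1.996024
x_2 = g(1.996024) = 1.910945
x_3 = g(1.910945) = 1.942705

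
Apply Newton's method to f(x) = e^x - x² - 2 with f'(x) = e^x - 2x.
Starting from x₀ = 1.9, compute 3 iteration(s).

f(x) = e^x - x² - 2
f'(x) = e^x - 2x
x₀ = 1.9

Newton-Raphson formula: x_{n+1} = x_n - f(x_n)/f'(x_n)

Iteration 1:
  f(1.900000) = 1.075894
  f'(1.900000) = 2.885894
  x_1 = 1.900000 - 1.075894/2.885894 = 1.527189
Iteration 2:
  f(1.527189) = 0.272906
  f'(1.527189) = 1.550834
  x_2 = 1.527189 - 0.272906/1.550834 = 1.351215
Iteration 3:
  f(1.351215) = 0.036333
  f'(1.351215) = 1.159684
  x_3 = 1.351215 - 0.036333/1.159684 = 1.319885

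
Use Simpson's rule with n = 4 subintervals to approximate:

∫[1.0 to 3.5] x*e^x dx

f(x) = x*e^x
a = 1.0, b = 3.5, n = 4
h = (b - a)/n = 0.625000

Simpson's rule: (h/3)[f(x₀) + 4f(x₁) + 2f(x₂) + ... + f(xₙ)]

x_0 = 1.0000, f(x_0) = 2.718282, coefficient = 1
x_1 = 1.6250, f(x_1) = 8.252431, coefficient = 4
x_2 = 2.2500, f(x_2) = 21.347406, coefficient = 2
x_3 = 2.8750, f(x_3) = 50.960594, coefficient = 4
x_4 = 3.5000, f(x_4) = 115.904082, coefficient = 1

I ≈ (0.625000/3) × 398.169276 = 82.951933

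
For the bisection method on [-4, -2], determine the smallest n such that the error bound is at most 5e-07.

We need (b-a)/2^n ≤ 5e-07
(-2 - (-4))/2^n ≤ 5e-07
2/2^n ≤ 5e-07
2^n ≥ 4000000
n ≥ log₂(4000000) = 21.93
n ≥ 22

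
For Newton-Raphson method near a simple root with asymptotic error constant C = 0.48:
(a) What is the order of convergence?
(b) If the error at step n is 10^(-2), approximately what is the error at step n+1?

(a) Newton-Raphson has quadratic (order 2) convergence near simple roots.
    This means |e_{n+1}| ≈ C|e_n|².

(b) With |e_n| = 10^(-2) and C = 0.48:
    |e_{n+1}| ≈ 0.48 × (10^(-2))² = 0.48 × 10^(-4)

(a) 2 (quadratic); (b) |e_{n+1}| ≈ 4.800e-05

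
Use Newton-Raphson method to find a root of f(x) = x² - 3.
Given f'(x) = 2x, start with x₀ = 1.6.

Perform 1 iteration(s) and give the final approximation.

f(x) = x² - 3
f'(x) = 2x
x₀ = 1.6

Newton-Raphson formula: x_{n+1} = x_n - f(x_n)/f'(x_n)

Iteration 1:
  f(1.600000) = -0.440000
  f'(1.600000) = 3.200000
  x_1 = 1.600000 - (-0.440000)/3.200000 = 1.737500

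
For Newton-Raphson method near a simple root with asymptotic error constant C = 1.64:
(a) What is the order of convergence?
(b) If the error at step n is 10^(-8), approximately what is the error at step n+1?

(a) Newton-Raphson has quadratic (order 2) convergence near simple roots.
    This means |e_{n+1}| ≈ C|e_n|².

(b) With |e_n| = 10^(-8) and C = 1.64:
    |e_{n+1}| ≈ 1.64 × (10^(-8))² = 1.64 × 10^(-16)

(a) 2 (quadratic); (b) |e_{n+1}| ≈ 1.640e-16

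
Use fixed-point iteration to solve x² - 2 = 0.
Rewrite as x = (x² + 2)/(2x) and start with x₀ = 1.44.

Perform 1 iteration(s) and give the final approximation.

Equation: x² - 2 = 0
Fixed-point form: x = (x² + 2)/(2x)
x₀ = 1.44

x_1 = g(1.440000) = 1.414444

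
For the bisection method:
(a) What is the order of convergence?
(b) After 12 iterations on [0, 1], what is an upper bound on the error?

(a) Bisection has linear (order 1) convergence; the error is halved each step.

(b) Error bound = (b-a)/2^n = (1 - 0)/2^{12}
    = 1/2^{12}

(a) 1 (linear); (b) error ≤ 2.44e-04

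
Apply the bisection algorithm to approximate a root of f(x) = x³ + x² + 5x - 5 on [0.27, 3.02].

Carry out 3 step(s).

f(x) = x³ + x² + 5x - 5
Initial interval: [0.27, 3.02]

Iteration 1:
  c_1 = (0.270000 + 3.020000)/2 = 1.645000
  f(c_1) = f(1.645000) = 10.382436
  f(a) × f(c) < 0, new interval: [0.270000, 1.645000]
Iteration 2:
  c_2 = (0.270000 + 1.645000)/2 = 0.957500
  f(c_2) = f(0.957500) = 1.582148
  f(a) × f(c) < 0, new interval: [0.270000, 0.957500]
Iteration 3:
  c_3 = (0.270000 + 0.957500)/2 = 0.613750
  f(c_3) = f(0.613750) = -1.323368
  f(a) × f(c) ≥ 0, new interval: [0.613750, 0.957500]

After 3 iteration(s), the approximation is c_3 = 0.613750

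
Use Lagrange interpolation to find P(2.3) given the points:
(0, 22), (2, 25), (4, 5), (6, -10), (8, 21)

Lagrange interpolation formula:
P(x) = Σ yᵢ × Lᵢ(x)
where Lᵢ(x) = Π_{j≠i} (x - xⱼ)/(xᵢ - xⱼ)

L_0(2.3) = (2.3 - 2)/(0 - 2) × (2.3 - 4)/(0 - 4) × (2.3 - 6)/(0 - 6) × (2.3 - 8)/(0 - 8) = -0.028010
L_1(2.3) = (2.3 - 0)/(2 - 0) × (2.3 - 4)/(2 - 4) × (2.3 - 6)/(2 - 6) × (2.3 - 8)/(2 - 8) = 0.858978
L_2(2.3) = (2.3 - 0)/(4 - 0) × (2.3 - 2)/(4 - 2) × (2.3 - 6)/(4 - 6) × (2.3 - 8)/(4 - 8) = 0.227377
L_3(2.3) = (2.3 - 0)/(6 - 0) × (2.3 - 2)/(6 - 2) × (2.3 - 4)/(6 - 4) × (2.3 - 8)/(6 - 8) = -0.069647
L_4(2.3) = (2.3 - 0)/(8 - 0) × (2.3 - 2)/(8 - 2) × (2.3 - 4)/(8 - 4) × (2.3 - 6)/(8 - 6) = 0.011302

P(2.3) = 22×L_0(2.3) + 25×L_1(2.3) + 5×L_2(2.3) + (-10)×L_3(2.3) + 21×L_4(2.3)
P(2.3) = 22.928930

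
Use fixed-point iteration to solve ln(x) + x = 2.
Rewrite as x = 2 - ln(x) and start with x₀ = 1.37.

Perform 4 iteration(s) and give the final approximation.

Equation: ln(x) + x = 2
Fixed-point form: x = 2 - ln(x)
x₀ = 1.37

x_1 = g(1.370000) = 1.685189
x_2 = g(1.685189) = 1.478122
x_3 = g(1.478122) = 1.609228
x_4 = g(1.609228) = 1.524246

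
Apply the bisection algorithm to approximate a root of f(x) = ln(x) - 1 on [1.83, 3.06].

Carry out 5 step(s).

f(x) = ln(x) - 1
Initial interval: [1.83, 3.06]

Iteration 1:
  c_1 = (1.830000 + 3.060000)/2 = 2.445000
  f(c_1) = f(2.445000) = -0.105955
  f(a) × f(c) ≥ 0, new interval: [2.445000, 3.060000]
Iteration 2:
  c_2 = (2.445000 + 3.060000)/2 = 2.752500
  f(c_2) = f(2.752500) = 0.012510
  f(a) × f(c) < 0, new interval: [2.445000, 2.752500]
Iteration 3:
  c_3 = (2.445000 + 2.752500)/2 = 2.598750
  f(c_3) = f(2.598750) = -0.044969
  f(a) × f(c) ≥ 0, new interval: [2.598750, 2.752500]
Iteration 4:
  c_4 = (2.598750 + 2.752500)/2 = 2.675625
  f(c_4) = f(2.675625) = -0.015817
  f(a) × f(c) ≥ 0, new interval: [2.675625, 2.752500]
Iteration 5:
  c_5 = (2.675625 + 2.752500)/2 = 2.714063
  f(c_5) = f(2.714063) = -0.001553
  f(a) × f(c) ≥ 0, new interval: [2.714063, 2.752500]

After 5 iteration(s), the approximation is c_5 = 2.714063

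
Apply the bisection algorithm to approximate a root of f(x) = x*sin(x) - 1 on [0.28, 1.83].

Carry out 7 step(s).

f(x) = x*sin(x) - 1
Initial interval: [0.28, 1.83]

Iteration 1:
  c_1 = (0.280000 + 1.830000)/2 = 1.055000
  f(c_1) = f(1.055000) = -0.082255
  f(a) × f(c) ≥ 0, new interval: [1.055000, 1.830000]
Iteration 2:
  c_2 = (1.055000 + 1.830000)/2 = 1.442500
  f(c_2) = f(1.442500) = 0.430645
  f(a) × f(c) < 0, new interval: [1.055000, 1.442500]
Iteration 3:
  c_3 = (1.055000 + 1.442500)/2 = 1.248750
  f(c_3) = f(1.248750) = 0.184551
  f(a) × f(c) < 0, new interval: [1.055000, 1.248750]
Iteration 4:
  c_4 = (1.055000 + 1.248750)/2 = 1.151875
  f(c_4) = f(1.151875) = 0.052270
  f(a) × f(c) < 0, new interval: [1.055000, 1.151875]
Iteration 5:
  c_5 = (1.055000 + 1.151875)/2 = 1.103438
  f(c_5) = f(1.103438) = -0.014894
  f(a) × f(c) ≥ 0, new interval: [1.103438, 1.151875]
Iteration 6:
  c_6 = (1.103438 + 1.151875)/2 = 1.127656
  f(c_6) = f(1.127656) = 0.018736
  f(a) × f(c) < 0, new interval: [1.103438, 1.127656]
Iteration 7:
  c_7 = (1.103438 + 1.127656)/2 = 1.115547
  f(c_7) = f(1.115547) = 0.001930
  f(a) × f(c) < 0, new interval: [1.103438, 1.115547]

After 7 iteration(s), the approximation is c_7 = 1.115547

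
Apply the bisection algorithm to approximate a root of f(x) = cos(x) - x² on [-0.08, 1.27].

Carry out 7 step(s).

f(x) = cos(x) - x²
Initial interval: [-0.08, 1.27]

Iteration 1:
  c_1 = (-0.080000 + 1.270000)/2 = 0.595000
  f(c_1) = f(0.595000) = 0.474123
  f(a) × f(c) ≥ 0, new interval: [0.595000, 1.270000]
Iteration 2:
  c_2 = (0.595000 + 1.270000)/2 = 0.932500
  f(c_2) = f(0.932500) = -0.273728
  f(a) × f(c) < 0, new interval: [0.595000, 0.932500]
Iteration 3:
  c_3 = (0.595000 + 0.932500)/2 = 0.763750
  f(c_3) = f(0.763750) = 0.138933
  f(a) × f(c) ≥ 0, new interval: [0.763750, 0.932500]
Iteration 4:
  c_4 = (0.763750 + 0.932500)/2 = 0.848125
  f(c_4) = f(0.848125) = -0.057925
  f(a) × f(c) < 0, new interval: [0.763750, 0.848125]
Iteration 5:
  c_5 = (0.763750 + 0.848125)/2 = 0.805937
  f(c_5) = f(0.805937) = 0.042900
  f(a) × f(c) ≥ 0, new interval: [0.805937, 0.848125]
Iteration 6:
  c_6 = (0.805937 + 0.848125)/2 = 0.827031
  f(c_6) = f(0.827031) = -0.006917
  f(a) × f(c) < 0, new interval: [0.805937, 0.827031]
Iteration 7:
  c_7 = (0.805937 + 0.827031)/2 = 0.816484
  f(c_7) = f(0.816484) = 0.018141
  f(a) × f(c) ≥ 0, new interval: [0.816484, 0.827031]

After 7 iteration(s), the approximation is c_7 = 0.816484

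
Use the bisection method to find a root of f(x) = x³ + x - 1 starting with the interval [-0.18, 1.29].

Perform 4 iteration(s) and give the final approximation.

f(x) = x³ + x - 1
Initial interval: [-0.18, 1.29]

Iteration 1:
  c_1 = (-0.180000 + 1.290000)/2 = 0.555000
  f(c_1) = f(0.555000) = -0.274046
  f(a) × f(c) ≥ 0, new interval: [0.555000, 1.290000]
Iteration 2:
  c_2 = (0.555000 + 1.290000)/2 = 0.922500
  f(c_2) = f(0.922500) = 0.707553
  f(a) × f(c) < 0, new interval: [0.555000, 0.922500]
Iteration 3:
  c_3 = (0.555000 + 0.922500)/2 = 0.738750
  f(c_3) = f(0.738750) = 0.141924
  f(a) × f(c) < 0, new interval: [0.555000, 0.738750]
Iteration 4:
  c_4 = (0.555000 + 0.738750)/2 = 0.646875
  f(c_4) = f(0.646875) = -0.082442
  f(a) × f(c) ≥ 0, new interval: [0.646875, 0.738750]

After 4 iteration(s), the approximation is c_4 = 0.646875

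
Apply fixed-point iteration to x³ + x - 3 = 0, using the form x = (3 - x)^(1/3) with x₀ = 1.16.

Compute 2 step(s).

Equation: x³ + x - 3 = 0
Fixed-point form: x = (3 - x)^(1/3)
x₀ = 1.16

x_1 = g(1.160000) = 1.225385
x_2 = g(1.225385) = 1.210695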